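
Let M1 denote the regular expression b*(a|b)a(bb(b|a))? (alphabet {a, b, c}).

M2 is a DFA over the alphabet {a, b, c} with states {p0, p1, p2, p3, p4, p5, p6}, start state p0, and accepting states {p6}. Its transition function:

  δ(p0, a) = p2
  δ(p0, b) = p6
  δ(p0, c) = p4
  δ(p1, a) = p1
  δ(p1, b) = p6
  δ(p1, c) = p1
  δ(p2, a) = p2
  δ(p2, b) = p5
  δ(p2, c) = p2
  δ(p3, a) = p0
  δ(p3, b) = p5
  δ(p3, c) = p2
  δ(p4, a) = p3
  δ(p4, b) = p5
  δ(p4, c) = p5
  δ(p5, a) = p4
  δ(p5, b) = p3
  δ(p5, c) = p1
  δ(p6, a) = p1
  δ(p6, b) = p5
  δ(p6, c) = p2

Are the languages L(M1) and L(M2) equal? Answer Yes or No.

The string aa is accepted by M1 but rejected by M2.
So L(M1) ≠ L(M2).

No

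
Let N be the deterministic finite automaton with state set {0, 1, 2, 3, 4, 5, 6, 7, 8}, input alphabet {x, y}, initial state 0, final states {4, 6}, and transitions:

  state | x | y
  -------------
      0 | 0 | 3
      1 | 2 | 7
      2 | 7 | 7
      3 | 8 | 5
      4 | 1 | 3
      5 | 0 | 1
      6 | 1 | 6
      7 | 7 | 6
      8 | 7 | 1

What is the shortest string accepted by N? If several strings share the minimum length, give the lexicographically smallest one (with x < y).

A breadth-first search from 0 reaches an accepting state first via the path 0 → 3 → 8 → 7 → 6 on input yxxy.
No string of length < 4 is accepted (BFS exhausts all shorter strings without reaching an accepting state), and yxxy is the lexicographically least accepting string of length 4.

yxxy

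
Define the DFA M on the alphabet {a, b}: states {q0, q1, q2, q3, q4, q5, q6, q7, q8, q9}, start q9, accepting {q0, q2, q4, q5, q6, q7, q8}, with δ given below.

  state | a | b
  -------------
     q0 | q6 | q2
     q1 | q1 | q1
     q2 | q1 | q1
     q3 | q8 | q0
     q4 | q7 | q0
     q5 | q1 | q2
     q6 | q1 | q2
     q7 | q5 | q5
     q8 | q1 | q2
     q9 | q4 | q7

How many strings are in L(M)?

The useful subgraph on states {q0, q2, q4, q5, q6, q7, q9} is acyclic, so L(M) is finite; the longest accepting path visits 5 useful states, giving maximum string length 4.
Counting accepting paths from q9 by length: 2 of length 1, 4 of length 2, 6 of length 3, 3 of length 4. Total 15.

15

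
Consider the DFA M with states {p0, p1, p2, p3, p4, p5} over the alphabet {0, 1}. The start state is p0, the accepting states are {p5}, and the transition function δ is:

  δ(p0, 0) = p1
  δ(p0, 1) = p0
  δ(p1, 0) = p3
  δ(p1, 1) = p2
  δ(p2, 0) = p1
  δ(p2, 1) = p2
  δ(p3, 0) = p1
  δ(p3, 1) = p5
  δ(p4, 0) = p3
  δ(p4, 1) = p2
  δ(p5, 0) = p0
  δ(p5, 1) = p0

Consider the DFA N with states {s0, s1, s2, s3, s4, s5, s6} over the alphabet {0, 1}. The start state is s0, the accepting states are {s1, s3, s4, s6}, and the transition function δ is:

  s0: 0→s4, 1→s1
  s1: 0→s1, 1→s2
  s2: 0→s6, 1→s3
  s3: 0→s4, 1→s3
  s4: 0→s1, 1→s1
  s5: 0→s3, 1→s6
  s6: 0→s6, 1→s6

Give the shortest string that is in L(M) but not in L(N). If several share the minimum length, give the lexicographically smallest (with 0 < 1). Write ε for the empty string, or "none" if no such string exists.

001

The string 001 is accepted by M but not by N.
No shorter string lies in the difference, and 001 is the lexicographically first length-3 string in L(M) \ L(N).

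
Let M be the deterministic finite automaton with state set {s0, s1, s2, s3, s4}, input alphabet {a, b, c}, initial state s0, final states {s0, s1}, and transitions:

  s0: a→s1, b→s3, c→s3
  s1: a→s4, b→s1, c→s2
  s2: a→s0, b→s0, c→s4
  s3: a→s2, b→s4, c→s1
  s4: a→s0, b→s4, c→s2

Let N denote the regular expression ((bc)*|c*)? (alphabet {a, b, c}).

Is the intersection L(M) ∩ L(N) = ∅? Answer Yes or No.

No

The empty string ε is accepted by both M and N.
Hence L(M) ∩ L(N) ≠ ∅.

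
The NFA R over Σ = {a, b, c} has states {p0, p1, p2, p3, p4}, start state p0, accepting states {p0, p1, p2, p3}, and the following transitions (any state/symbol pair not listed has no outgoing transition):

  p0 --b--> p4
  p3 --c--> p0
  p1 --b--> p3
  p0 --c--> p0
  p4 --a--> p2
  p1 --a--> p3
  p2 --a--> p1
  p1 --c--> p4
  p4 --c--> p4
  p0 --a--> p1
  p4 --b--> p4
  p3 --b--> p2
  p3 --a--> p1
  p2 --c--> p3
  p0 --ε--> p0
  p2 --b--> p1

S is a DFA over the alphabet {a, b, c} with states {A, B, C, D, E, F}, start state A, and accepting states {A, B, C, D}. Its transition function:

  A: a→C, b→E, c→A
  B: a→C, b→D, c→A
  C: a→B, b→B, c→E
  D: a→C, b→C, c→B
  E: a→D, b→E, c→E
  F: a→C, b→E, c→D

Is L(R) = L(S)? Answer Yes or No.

Yes

Exploring the product automaton R × S from the start pair (p0, A), following both machines on each input symbol, reaches 5 state pairs: (p0, A), (p1, C), (p4, E), (p3, B), (p2, D).
R accepts in {p0, p1, p2, p3} and S accepts in {A, B, C, D}. In every reachable pair the two components are either both accepting — (p0, A), (p1, C), (p3, B), (p2, D) — or both non-accepting, so no string is accepted by exactly one of the machines: L(R) \ L(S) and L(S) \ L(R) are both empty.
Hence every string is accepted by R iff it is accepted by S, and the two languages coincide.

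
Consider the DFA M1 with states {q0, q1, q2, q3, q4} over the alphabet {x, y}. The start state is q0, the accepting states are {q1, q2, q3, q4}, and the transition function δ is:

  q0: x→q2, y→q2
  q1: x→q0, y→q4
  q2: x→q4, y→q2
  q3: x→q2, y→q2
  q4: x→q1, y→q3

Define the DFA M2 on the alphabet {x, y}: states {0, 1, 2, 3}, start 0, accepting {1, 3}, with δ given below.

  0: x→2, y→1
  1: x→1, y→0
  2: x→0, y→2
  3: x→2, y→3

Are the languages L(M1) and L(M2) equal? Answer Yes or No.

The string x is accepted by M1 but rejected by M2.
So L(M1) ≠ L(M2).

No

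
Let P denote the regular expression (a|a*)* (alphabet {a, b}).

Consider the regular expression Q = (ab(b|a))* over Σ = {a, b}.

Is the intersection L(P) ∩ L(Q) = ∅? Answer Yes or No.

No

The empty string ε is accepted by both P and Q.
Hence L(P) ∩ L(Q) ≠ ∅.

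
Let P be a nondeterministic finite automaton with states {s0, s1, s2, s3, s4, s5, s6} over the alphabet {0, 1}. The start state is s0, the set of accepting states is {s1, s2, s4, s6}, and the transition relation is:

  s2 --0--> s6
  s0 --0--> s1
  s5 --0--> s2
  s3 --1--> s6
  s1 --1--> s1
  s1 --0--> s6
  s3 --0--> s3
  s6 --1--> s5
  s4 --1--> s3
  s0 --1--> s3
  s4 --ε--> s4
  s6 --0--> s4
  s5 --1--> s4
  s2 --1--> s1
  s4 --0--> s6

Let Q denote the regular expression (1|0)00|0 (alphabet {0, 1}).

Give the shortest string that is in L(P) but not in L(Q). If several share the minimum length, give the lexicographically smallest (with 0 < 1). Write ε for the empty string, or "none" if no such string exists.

The string 00 is accepted by P but not by Q.
No shorter string lies in the difference, and 00 is the lexicographically first length-2 string in L(P) \ L(Q).

00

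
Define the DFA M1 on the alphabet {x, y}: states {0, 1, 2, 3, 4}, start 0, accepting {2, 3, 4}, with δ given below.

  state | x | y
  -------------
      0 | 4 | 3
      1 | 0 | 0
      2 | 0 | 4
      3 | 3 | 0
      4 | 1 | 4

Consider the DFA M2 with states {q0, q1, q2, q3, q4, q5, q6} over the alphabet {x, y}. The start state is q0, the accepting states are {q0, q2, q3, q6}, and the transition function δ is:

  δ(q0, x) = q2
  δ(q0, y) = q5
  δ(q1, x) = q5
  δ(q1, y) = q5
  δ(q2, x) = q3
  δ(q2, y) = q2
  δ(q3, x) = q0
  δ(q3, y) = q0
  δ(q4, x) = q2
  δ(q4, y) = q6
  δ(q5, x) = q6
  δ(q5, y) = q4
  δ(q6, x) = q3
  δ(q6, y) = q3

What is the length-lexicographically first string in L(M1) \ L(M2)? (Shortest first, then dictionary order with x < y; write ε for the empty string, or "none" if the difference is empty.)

y

The string y is accepted by M1 but not by M2.
No shorter string lies in the difference, and y is the lexicographically first length-1 string in L(M1) \ L(M2).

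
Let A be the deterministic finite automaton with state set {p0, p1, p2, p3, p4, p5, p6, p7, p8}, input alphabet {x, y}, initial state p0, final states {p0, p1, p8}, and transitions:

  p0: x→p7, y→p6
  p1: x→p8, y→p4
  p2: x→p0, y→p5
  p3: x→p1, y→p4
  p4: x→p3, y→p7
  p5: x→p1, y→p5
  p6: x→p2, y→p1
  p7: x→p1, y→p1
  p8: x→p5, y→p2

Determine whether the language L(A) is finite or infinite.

State p0 is reachable from the start and can reach an accepting state, and it lies on the cycle p0 → p6 → p1 → p8 → p2 → p0.
Traversing that cycle any number of times yields accepted strings of unbounded length, so the language is infinite.

infinite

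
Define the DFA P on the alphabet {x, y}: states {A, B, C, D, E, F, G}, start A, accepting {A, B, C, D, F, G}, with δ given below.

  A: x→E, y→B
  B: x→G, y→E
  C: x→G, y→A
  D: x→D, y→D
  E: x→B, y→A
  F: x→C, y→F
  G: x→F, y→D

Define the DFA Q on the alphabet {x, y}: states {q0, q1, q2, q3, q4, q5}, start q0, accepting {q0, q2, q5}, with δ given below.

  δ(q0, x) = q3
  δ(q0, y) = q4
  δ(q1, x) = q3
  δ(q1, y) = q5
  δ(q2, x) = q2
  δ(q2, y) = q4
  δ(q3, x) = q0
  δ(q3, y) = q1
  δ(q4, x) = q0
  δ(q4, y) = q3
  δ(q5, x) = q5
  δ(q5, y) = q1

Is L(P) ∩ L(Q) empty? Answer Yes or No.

The empty string ε is accepted by both P and Q.
Hence L(P) ∩ L(Q) ≠ ∅.

No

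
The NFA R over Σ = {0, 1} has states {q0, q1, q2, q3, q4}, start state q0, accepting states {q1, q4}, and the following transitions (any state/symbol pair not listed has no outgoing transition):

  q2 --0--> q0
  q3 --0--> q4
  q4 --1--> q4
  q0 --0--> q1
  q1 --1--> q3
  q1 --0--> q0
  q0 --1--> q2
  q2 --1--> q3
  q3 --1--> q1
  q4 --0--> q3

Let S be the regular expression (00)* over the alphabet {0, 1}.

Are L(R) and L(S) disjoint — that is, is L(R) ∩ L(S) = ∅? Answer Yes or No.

Yes

Converting the expression S to a DFA (subset construction, then merging equivalent states) gives the minimal DFA with states {s0, s1, s2}, start state s0, accepting states {s0} and transitions s0: 0→s1, 1→s2; s1: 0→s0, 1→s2; s2: 0→s2, 1→s2.
Exploring the product automaton R × S from the start pair (q0, s0), following both machines on each input symbol, reaches 7 state pairs: (q0, s0), (q1, s1), (q2, s2), (q3, s2), (q0, s2), (q4, s2), (q1, s2).
R accepts in {q1, q4} and S accepts in {s0}; no reachable pair has both components accepting, so no string drives both machines to acceptance simultaneously and L(R) ∩ L(S) = ∅.
So no string is accepted by both, and the intersection is empty.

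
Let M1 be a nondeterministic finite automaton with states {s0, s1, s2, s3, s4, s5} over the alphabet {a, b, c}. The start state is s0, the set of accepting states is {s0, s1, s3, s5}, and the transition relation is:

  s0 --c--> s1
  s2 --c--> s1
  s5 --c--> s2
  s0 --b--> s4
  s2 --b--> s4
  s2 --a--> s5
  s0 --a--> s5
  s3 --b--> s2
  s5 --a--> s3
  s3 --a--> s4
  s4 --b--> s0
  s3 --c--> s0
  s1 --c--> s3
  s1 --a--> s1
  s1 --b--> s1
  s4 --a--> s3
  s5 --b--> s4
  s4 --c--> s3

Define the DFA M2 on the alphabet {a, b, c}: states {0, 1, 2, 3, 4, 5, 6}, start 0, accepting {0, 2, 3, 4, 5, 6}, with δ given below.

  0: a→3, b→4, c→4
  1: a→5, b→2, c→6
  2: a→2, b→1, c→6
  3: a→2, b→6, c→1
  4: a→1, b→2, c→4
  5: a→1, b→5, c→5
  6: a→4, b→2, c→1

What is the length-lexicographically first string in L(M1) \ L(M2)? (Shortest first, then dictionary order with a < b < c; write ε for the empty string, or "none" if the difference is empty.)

The string ba is accepted by M1 but not by M2.
No shorter string lies in the difference, and ba is the lexicographically first length-2 string in L(M1) \ L(M2).

ba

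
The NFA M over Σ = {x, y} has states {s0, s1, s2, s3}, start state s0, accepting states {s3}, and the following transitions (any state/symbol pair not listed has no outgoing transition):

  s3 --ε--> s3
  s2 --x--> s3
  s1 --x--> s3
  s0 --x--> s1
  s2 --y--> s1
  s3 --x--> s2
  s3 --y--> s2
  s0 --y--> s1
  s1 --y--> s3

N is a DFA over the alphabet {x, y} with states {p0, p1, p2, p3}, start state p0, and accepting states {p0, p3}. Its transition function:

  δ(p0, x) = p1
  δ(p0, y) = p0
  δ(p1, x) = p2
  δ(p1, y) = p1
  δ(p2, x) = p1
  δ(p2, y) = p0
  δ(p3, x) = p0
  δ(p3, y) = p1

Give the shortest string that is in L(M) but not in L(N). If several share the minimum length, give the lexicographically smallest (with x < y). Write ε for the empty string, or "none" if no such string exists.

The string xx is accepted by M but not by N.
No shorter string lies in the difference, and xx is the lexicographically first length-2 string in L(M) \ L(N).

xx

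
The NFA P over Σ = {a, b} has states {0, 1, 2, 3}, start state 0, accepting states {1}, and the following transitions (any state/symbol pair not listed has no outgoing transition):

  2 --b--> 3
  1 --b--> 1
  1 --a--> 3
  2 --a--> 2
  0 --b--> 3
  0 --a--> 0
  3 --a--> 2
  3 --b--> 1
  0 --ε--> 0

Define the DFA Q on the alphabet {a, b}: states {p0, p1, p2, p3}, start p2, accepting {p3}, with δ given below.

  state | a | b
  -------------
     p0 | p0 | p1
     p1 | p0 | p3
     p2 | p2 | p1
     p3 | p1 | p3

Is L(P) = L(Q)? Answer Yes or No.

Yes

Exploring the product automaton P × Q from the start pair (0, p2), following both machines on each input symbol, reaches 4 state pairs: (0, p2), (3, p1), (2, p0), (1, p3).
P accepts in {1} and Q accepts in {p3}. In every reachable pair the two components are either both accepting — (1, p3) — or both non-accepting, so no string is accepted by exactly one of the machines: L(P) \ L(Q) and L(Q) \ L(P) are both empty.
Hence every string is accepted by P iff it is accepted by Q, and the two languages coincide.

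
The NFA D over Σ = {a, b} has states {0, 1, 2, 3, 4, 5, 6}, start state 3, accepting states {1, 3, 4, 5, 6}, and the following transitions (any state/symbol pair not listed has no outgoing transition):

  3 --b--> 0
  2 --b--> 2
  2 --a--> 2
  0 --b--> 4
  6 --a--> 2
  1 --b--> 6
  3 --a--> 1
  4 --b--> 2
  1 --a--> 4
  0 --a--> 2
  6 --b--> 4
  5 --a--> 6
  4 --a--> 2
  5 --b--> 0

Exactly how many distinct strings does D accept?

The useful subgraph on states {0, 1, 3, 4, 6} is acyclic, so L(D) is finite; the longest accepting path visits 4 useful states, giving maximum string length 3.
Counting accepting paths from 3 by length: 1 of length 0, 1 of length 1, 3 of length 2, 1 of length 3. Total 6.

6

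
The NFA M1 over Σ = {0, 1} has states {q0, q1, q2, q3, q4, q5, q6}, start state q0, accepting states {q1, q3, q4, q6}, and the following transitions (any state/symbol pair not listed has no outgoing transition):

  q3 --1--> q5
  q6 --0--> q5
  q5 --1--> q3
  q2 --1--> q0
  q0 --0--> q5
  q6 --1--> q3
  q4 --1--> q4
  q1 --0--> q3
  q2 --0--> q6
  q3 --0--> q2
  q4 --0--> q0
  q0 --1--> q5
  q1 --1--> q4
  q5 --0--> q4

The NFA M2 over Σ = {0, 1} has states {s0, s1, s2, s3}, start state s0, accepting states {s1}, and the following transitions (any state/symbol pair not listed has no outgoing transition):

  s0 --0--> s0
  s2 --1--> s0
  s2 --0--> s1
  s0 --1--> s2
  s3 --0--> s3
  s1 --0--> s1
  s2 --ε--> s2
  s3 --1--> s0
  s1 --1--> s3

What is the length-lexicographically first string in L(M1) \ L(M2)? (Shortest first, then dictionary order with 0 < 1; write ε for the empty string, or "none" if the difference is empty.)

The string 00 is accepted by M1 but not by M2.
No shorter string lies in the difference, and 00 is the lexicographically first length-2 string in L(M1) \ L(M2).

00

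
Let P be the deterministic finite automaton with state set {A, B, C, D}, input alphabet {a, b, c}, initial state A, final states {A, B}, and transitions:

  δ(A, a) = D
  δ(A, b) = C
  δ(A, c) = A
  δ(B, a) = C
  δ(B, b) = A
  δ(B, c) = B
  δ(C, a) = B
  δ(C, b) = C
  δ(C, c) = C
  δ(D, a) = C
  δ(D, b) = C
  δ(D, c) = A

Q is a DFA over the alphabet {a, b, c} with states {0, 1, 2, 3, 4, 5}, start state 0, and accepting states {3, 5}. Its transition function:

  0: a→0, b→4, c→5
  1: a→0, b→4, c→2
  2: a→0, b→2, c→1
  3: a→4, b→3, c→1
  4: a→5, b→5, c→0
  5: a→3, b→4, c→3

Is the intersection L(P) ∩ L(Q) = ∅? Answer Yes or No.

The string c is accepted by both P and Q.
Hence L(P) ∩ L(Q) ≠ ∅.

No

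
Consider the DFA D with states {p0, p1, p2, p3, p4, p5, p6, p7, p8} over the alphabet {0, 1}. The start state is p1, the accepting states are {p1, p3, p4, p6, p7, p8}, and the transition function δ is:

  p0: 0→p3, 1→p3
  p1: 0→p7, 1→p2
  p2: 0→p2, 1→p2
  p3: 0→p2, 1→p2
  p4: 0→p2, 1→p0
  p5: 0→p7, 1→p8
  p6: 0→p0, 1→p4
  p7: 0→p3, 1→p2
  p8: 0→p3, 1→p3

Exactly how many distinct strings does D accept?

The useful subgraph on states {p1, p3, p7} is acyclic, so L(D) is finite; the longest accepting path visits 3 useful states, giving maximum string length 2.
Counting accepting paths from p1 by length: 1 of length 0, 1 of length 1, 1 of length 2. Total 3.

3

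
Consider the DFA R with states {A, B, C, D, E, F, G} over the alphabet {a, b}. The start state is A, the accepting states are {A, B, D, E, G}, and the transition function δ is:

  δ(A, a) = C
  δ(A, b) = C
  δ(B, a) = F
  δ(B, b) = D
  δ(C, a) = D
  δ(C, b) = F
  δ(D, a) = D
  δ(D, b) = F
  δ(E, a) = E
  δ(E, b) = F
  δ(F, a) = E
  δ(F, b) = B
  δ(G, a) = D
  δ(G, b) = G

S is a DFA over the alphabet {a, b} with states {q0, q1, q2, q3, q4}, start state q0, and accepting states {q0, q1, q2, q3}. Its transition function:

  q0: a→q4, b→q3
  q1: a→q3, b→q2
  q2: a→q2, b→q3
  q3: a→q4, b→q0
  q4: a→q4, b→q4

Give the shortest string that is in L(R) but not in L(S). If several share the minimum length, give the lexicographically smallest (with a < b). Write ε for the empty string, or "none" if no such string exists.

aa

The string aa is accepted by R but not by S.
No shorter string lies in the difference, and aa is the lexicographically first length-2 string in L(R) \ L(S).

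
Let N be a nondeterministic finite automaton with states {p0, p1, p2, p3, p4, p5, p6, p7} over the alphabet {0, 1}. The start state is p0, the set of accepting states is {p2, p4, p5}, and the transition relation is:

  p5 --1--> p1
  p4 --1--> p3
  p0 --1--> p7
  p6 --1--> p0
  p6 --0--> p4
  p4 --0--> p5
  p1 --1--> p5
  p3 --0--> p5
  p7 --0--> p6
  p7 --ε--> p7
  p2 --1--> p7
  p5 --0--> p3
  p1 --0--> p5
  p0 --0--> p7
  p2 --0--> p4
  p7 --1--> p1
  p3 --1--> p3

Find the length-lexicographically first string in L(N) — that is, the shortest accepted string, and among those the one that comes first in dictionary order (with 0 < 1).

000

A breadth-first search from p0 reaches an accepting state first via the path p0 → p7 → p6 → p4 on input 000.
No string of length < 3 is accepted (BFS exhausts all shorter strings without reaching an accepting state), and 000 is the lexicographically least accepting string of length 3.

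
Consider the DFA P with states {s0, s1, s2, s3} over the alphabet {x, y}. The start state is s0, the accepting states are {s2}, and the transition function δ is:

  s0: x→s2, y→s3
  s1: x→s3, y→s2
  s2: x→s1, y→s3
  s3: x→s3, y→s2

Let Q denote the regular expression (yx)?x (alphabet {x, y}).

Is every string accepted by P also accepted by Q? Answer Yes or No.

The string yy is in L(P) but not in L(Q).
So L(P) ⊄ L(Q).

No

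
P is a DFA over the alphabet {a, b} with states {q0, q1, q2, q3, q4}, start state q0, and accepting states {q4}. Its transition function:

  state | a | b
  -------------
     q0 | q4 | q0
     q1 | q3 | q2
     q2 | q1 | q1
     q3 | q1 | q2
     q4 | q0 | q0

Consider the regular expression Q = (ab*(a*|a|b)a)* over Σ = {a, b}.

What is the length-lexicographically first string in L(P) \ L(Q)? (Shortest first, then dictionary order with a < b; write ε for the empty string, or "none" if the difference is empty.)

a

The string a is accepted by P but not by Q.
No shorter string lies in the difference, and a is the lexicographically first length-1 string in L(P) \ L(Q).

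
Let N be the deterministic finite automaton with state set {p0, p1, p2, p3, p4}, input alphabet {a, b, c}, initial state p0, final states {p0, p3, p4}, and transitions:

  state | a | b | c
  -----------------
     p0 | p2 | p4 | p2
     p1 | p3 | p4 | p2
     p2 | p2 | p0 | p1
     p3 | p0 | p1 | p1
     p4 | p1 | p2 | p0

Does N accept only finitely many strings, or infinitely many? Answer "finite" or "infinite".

State p0 is reachable from the start and can reach an accepting state, and it lies on the cycle p0 → p2 → p0.
Traversing that cycle any number of times yields accepted strings of unbounded length, so the language is infinite.

infinite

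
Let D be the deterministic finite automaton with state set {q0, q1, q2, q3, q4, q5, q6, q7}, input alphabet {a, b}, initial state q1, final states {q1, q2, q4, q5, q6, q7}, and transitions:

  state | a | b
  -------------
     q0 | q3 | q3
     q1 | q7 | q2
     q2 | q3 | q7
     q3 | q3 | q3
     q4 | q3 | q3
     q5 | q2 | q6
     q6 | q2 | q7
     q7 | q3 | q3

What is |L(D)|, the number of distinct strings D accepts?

The useful subgraph on states {q1, q2, q7} is acyclic, so L(D) is finite; the longest accepting path visits 3 useful states, giving maximum string length 2.
Counting accepting paths from q1 by length: 1 of length 0, 2 of length 1, 1 of length 2. Total 4.

4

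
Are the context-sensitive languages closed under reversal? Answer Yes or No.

Reversing both sides of every production of a noncontracting (context-sensitive) grammar gives another noncontracting grammar, and it generates Lᴿ; equivalently an LBA can reverse its tape in place and then run the machine for L.
So the context-sensitive languages are closed under reversal.

Yes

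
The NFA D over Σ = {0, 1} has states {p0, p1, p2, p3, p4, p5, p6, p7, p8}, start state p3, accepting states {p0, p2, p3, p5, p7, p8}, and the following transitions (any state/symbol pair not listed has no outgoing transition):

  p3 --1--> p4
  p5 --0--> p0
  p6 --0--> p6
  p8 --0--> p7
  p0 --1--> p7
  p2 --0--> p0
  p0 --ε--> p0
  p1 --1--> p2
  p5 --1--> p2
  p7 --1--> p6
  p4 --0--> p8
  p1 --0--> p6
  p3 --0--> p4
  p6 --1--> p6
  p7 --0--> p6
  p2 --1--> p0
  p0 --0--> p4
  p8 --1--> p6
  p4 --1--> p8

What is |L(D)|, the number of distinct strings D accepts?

The useful subgraph on states {p3, p4, p7, p8} is acyclic, so L(D) is finite; the longest accepting path visits 4 useful states, giving maximum string length 3.
Counting accepting paths from p3 by length: 1 of length 0, 4 of length 2, 4 of length 3. Total 9.

9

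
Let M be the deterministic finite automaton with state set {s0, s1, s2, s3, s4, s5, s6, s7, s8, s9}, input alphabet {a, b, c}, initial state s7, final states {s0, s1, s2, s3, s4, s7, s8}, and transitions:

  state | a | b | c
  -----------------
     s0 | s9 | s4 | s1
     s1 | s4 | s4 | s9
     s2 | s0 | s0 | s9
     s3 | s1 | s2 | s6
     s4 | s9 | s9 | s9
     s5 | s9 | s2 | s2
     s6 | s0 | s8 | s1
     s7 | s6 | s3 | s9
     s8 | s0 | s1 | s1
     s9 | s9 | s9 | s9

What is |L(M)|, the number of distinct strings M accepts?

56

The useful subgraph on states {s0, s1, s2, s3, s4, s6, s7, s8} is acyclic, so L(M) is finite; the longest accepting path visits 7 useful states, giving maximum string length 6.
Counting accepting paths from s7 by length: 1 of length 0, 1 of length 1, 5 of length 2, 14 of length 3, 19 of length 4, 14 of length 5, 2 of length 6. Total 56.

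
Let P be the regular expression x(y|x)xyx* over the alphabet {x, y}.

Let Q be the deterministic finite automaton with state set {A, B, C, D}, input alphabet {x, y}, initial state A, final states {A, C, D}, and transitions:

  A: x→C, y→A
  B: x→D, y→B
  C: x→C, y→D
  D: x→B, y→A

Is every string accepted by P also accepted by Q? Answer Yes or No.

The string xyxy is in L(P) but not in L(Q).
So L(P) ⊄ L(Q).

No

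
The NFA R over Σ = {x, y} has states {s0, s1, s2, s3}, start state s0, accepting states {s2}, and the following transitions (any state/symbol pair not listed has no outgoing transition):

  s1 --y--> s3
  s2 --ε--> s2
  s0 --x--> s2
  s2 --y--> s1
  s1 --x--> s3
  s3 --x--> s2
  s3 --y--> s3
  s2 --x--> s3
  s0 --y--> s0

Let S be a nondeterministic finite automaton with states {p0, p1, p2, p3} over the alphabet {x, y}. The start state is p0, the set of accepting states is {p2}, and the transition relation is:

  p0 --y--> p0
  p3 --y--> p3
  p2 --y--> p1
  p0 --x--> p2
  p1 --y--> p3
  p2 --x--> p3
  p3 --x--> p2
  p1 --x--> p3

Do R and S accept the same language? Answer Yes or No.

Exploring the product automaton R × S from the start pair (s0, p0), following both machines on each input symbol, reaches 4 state pairs: (s0, p0), (s2, p2), (s3, p3), (s1, p1).
R accepts in {s2} and S accepts in {p2}. In every reachable pair the two components are either both accepting — (s2, p2) — or both non-accepting, so no string is accepted by exactly one of the machines: L(R) \ L(S) and L(S) \ L(R) are both empty.
Hence every string is accepted by R iff it is accepted by S, and the two languages coincide.

Yes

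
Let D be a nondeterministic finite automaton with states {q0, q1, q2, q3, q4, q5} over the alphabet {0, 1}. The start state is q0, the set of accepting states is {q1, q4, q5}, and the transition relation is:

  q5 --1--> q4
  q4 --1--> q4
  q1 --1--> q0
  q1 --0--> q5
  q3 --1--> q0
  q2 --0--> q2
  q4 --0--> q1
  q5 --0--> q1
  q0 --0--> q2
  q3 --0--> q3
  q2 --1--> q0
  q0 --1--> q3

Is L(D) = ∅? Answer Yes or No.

Yes

The states reachable from the start state are {q0, q2, q3}.
None of the accepting states {q1, q4, q5} is reachable, so no string is accepted and L(D) = ∅.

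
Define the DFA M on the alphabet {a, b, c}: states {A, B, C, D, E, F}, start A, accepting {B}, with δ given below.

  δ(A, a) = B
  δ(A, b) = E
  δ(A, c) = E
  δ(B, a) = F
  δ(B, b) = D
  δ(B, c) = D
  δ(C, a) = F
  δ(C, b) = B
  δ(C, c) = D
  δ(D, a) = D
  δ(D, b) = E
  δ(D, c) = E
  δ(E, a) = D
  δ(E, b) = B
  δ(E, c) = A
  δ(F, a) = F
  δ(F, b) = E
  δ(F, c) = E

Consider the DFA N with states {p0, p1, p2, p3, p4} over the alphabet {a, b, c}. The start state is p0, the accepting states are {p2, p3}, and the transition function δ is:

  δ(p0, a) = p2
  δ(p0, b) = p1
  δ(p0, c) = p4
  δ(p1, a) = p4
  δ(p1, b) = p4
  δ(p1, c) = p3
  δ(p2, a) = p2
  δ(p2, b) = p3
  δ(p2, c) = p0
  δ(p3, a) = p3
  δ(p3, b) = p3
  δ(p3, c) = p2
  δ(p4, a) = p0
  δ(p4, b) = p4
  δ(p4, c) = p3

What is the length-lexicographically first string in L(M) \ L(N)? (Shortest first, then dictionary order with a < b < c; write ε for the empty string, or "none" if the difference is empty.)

bb

The string bb is accepted by M but not by N.
No shorter string lies in the difference, and bb is the lexicographically first length-2 string in L(M) \ L(N).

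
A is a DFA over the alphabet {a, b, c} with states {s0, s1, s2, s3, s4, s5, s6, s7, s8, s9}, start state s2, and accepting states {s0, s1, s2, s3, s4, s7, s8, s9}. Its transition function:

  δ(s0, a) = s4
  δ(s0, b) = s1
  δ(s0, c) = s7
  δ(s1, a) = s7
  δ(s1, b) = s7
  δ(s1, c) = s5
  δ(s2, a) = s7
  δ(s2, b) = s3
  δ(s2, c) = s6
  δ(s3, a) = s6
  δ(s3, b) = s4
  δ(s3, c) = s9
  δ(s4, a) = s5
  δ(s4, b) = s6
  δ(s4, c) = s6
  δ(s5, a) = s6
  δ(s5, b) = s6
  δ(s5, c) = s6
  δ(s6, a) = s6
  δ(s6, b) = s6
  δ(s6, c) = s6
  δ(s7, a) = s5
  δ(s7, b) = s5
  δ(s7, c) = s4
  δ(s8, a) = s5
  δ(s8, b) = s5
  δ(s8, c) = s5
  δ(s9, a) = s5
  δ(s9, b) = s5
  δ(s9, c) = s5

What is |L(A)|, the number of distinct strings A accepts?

6

The useful subgraph on states {s2, s3, s4, s7, s9} is acyclic, so L(A) is finite; the longest accepting path visits 3 useful states, giving maximum string length 2.
Counting accepting paths from s2 by length: 1 of length 0, 2 of length 1, 3 of length 2. Total 6.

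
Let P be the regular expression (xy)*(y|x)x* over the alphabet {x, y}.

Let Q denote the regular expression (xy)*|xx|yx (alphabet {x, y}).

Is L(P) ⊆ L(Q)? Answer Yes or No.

The string x is in L(P) but not in L(Q).
So L(P) ⊄ L(Q).

No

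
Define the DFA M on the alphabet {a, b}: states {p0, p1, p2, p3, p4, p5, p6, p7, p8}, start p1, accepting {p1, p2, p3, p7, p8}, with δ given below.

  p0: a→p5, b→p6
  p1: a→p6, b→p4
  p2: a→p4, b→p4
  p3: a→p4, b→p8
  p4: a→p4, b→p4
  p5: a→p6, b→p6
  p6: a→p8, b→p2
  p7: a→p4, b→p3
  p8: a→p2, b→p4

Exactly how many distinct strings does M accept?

The useful subgraph on states {p1, p2, p6, p8} is acyclic, so L(M) is finite; the longest accepting path visits 4 useful states, giving maximum string length 3.
Counting accepting paths from p1 by length: 1 of length 0, 2 of length 2, 1 of length 3. Total 4.

4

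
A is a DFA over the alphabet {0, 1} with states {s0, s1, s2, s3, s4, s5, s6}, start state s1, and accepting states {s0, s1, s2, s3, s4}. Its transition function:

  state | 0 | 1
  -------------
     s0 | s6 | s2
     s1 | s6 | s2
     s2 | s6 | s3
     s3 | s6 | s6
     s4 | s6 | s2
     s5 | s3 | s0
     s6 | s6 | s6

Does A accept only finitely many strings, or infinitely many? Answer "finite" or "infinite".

The useful states (reachable from s1 and able to reach an accepting state) are {s1, s2, s3}.
Restricted to these states the transition graph has no cycle, so every accepting path has bounded length and L is finite.

finite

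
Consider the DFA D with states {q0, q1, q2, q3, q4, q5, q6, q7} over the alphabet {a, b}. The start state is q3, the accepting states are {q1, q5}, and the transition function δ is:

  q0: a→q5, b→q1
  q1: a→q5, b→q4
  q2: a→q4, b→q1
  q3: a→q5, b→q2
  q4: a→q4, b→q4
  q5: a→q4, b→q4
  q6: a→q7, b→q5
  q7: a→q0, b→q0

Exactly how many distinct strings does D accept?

The useful subgraph on states {q1, q2, q3, q5} is acyclic, so L(D) is finite; the longest accepting path visits 4 useful states, giving maximum string length 3.
Counting accepting paths from q3 by length: 1 of length 1, 1 of length 2, 1 of length 3. Total 3.

3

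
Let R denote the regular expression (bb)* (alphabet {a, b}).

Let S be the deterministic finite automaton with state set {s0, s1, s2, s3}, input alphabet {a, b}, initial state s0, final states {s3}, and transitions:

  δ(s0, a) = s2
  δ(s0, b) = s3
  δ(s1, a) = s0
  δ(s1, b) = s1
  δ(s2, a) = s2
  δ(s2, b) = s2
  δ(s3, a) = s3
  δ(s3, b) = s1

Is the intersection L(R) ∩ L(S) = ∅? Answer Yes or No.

Converting the expression R to a DFA (subset construction, then merging equivalent states) gives the minimal DFA with states {r0, r1, r2}, start state r0, accepting states {r0} and transitions r0: a→r1, b→r2; r1: a→r1, b→r1; r2: a→r1, b→r0.
Exploring the product automaton R × S from the start pair (r0, s0), following both machines on each input symbol, reaches 8 state pairs: (r0, s0), (r1, s2), (r2, s3), (r1, s3), (r0, s1), (r1, s1), (r1, s0), (r2, s1).
R accepts in {r0} and S accepts in {s3}; no reachable pair has both components accepting, so no string drives both machines to acceptance simultaneously and L(R) ∩ L(S) = ∅.
So no string is accepted by both, and the intersection is empty.

Yes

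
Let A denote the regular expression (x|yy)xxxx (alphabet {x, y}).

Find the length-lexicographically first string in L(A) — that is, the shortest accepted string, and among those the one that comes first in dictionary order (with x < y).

xxxxx

By inspection of the expression, no string of length less than 5 matches, and xxxxx is the lexicographically first match of length 5.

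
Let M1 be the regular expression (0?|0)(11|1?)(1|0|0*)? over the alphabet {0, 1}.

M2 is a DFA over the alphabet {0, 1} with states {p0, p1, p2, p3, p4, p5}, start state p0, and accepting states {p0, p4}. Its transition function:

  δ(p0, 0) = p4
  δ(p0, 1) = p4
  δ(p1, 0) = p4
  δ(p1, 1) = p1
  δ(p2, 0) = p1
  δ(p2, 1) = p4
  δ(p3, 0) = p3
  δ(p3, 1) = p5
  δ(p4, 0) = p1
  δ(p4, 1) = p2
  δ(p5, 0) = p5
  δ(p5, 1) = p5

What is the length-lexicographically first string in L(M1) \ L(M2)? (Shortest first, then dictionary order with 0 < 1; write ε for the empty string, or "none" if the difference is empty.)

00

The string 00 is accepted by M1 but not by M2.
No shorter string lies in the difference, and 00 is the lexicographically first length-2 string in L(M1) \ L(M2).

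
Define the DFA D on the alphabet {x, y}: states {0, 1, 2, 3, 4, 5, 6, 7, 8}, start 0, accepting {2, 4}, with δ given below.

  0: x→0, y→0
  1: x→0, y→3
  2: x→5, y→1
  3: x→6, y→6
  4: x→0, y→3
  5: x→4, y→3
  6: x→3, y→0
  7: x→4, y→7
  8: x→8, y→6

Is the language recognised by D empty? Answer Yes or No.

Yes

The states reachable from the start state are {0}.
None of the accepting states {2, 4} is reachable, so no string is accepted and L(D) = ∅.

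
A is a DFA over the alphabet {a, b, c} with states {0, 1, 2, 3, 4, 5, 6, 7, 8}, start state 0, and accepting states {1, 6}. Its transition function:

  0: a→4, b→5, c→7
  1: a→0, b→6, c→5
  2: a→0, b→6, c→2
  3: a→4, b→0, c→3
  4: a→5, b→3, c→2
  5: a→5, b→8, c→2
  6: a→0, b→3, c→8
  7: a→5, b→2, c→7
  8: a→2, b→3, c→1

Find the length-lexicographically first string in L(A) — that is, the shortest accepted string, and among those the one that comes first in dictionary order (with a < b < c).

acb

A breadth-first search from 0 reaches an accepting state first via the path 0 → 4 → 2 → 6 on input acb.
No string of length < 3 is accepted (BFS exhausts all shorter strings without reaching an accepting state), and acb is the lexicographically least accepting string of length 3.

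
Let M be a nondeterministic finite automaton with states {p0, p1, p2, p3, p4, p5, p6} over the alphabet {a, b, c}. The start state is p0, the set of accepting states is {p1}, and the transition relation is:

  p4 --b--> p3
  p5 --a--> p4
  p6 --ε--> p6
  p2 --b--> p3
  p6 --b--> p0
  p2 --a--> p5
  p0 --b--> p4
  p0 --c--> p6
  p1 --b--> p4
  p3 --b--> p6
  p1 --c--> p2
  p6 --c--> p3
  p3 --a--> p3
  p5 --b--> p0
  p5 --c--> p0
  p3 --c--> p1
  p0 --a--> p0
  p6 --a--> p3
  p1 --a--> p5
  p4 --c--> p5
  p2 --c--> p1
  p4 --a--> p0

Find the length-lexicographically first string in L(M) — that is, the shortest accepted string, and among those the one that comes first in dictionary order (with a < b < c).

A breadth-first search from p0 reaches an accepting state first via the path p0 → p4 → p3 → p1 on input bbc.
No string of length < 3 is accepted (BFS exhausts all shorter strings without reaching an accepting state), and bbc is the lexicographically least accepting string of length 3.

bbc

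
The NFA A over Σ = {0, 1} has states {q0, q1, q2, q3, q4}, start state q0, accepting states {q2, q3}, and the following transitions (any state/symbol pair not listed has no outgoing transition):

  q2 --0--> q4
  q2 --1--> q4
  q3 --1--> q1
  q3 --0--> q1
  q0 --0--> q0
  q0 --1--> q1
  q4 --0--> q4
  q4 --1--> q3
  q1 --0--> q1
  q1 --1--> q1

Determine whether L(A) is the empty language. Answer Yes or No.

Yes

The states reachable from the start state are {q0, q1}.
None of the accepting states {q2, q3} is reachable, so no string is accepted and L(A) = ∅.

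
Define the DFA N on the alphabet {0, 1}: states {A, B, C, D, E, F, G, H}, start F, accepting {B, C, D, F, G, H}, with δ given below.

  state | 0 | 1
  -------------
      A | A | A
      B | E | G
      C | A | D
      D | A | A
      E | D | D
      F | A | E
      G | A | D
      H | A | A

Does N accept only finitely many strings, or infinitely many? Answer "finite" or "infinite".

The useful states (reachable from F and able to reach an accepting state) are {D, E, F}.
Restricted to these states the transition graph has no cycle, so every accepting path has bounded length and L is finite.

finite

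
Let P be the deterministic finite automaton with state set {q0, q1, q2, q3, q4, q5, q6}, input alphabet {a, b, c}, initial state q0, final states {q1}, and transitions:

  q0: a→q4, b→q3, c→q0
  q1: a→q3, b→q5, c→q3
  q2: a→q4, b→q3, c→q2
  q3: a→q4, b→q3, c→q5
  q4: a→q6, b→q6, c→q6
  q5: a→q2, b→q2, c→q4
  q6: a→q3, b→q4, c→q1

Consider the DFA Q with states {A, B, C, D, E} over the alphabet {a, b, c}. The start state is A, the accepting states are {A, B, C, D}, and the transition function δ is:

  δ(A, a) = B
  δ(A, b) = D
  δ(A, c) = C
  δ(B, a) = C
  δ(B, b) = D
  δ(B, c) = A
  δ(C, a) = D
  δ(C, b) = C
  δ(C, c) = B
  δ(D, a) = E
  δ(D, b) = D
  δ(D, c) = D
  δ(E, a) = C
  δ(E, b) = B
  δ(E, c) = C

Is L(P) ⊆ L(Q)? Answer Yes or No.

Exploring the product automaton P × Q from the start pair (q0, A), following both machines on each input symbol, reaches 31 state pairs: (q0, A), (q4, B), (q3, D), (q0, C), (q6, C), (q6, D), (q6, A), (q4, E), (q5, D), (q4, D), (q3, C), (q0, B), (q4, C), (q1, B), (q3, E), (q1, D), (q3, B), (q1, C), (q6, B), (q2, E), (q2, D), (q6, E), (q5, B), (q3, A), (q5, C), (q5, A), (q1, A), (q2, C), (q4, A), (q2, B), (q2, A).
P accepts in {q1} and Q accepts in {A, B, C, D}. The reachable pairs whose P-component is accepting are (q1, B), (q1, D), (q1, C), (q1, A); in each of them the Q-component is accepting too, so the product for L(P) \ L(Q) (P-component accepting, Q-component rejecting) has no reachable accepting pair and the difference is empty.
Hence every string in L(P) is also in L(Q).

Yes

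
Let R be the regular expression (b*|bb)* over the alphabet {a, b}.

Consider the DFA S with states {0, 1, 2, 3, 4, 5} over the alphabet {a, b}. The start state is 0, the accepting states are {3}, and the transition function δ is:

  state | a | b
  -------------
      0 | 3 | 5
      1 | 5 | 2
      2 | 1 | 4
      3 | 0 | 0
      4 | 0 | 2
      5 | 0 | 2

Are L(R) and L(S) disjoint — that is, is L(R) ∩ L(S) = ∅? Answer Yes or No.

Converting the expression R to a DFA (subset construction, then merging equivalent states) gives the minimal DFA with states {r0, r1}, start state r0, accepting states {r0} and transitions r0: a→r1, b→r0; r1: a→r1, b→r1.
Exploring the product automaton R × S from the start pair (r0, 0), following both machines on each input symbol, reaches 10 state pairs: (r0, 0), (r1, 3), (r0, 5), (r1, 0), (r0, 2), (r1, 5), (r1, 1), (r0, 4), (r1, 2), (r1, 4).
R accepts in {r0} and S accepts in {3}; no reachable pair has both components accepting, so no string drives both machines to acceptance simultaneously and L(R) ∩ L(S) = ∅.
So no string is accepted by both, and the intersection is empty.

Yes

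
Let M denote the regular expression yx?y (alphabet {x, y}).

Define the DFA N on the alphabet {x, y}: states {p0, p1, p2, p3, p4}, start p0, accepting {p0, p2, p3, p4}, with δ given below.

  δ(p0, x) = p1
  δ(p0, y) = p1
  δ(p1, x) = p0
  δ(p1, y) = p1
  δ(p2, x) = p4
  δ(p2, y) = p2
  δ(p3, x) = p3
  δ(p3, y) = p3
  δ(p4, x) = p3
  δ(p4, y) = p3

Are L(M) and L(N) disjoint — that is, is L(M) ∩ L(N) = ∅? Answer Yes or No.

Converting the expression M to a DFA (subset construction, then merging equivalent states) gives the minimal DFA with states {m0, m1, m2, m3, m4}, start state m0, accepting states {m4} and transitions m0: x→m1, y→m2; m1: x→m1, y→m1; m2: x→m3, y→m4; m3: x→m1, y→m4; m4: x→m1, y→m1.
Exploring the product automaton M × N from the start pair (m0, p0), following both machines on each input symbol, reaches 6 state pairs: (m0, p0), (m1, p1), (m2, p1), (m1, p0), (m3, p0), (m4, p1).
M accepts in {m4} and N accepts in {p0, p2, p3, p4}; no reachable pair has both components accepting, so no string drives both machines to acceptance simultaneously and L(M) ∩ L(N) = ∅.
So no string is accepted by both, and the intersection is empty.

Yes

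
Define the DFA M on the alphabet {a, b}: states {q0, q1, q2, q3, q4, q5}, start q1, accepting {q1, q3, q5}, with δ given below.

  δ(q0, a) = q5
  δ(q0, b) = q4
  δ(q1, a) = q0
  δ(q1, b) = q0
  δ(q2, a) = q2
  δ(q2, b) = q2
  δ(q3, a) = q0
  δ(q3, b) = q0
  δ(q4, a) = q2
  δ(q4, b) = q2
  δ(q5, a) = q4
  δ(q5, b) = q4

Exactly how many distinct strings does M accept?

3

The useful subgraph on states {q0, q1, q5} is acyclic, so L(M) is finite; the longest accepting path visits 3 useful states, giving maximum string length 2.
Counting accepting paths from q1 by length: 1 of length 0, 2 of length 2. Total 3.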